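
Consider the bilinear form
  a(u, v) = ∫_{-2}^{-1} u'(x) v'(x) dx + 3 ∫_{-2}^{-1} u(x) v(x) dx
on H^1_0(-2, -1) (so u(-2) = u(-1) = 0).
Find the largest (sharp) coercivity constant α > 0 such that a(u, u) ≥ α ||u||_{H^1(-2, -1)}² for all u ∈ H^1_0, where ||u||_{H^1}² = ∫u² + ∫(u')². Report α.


α = 1

Coercivity of a(·,·) on H^1_0(-2, -1) means a(u, u) ≥ α ||u||_{H^1}² for every u ∈ H^1_0.
The interval has length L = 1, and Poincaré/coercivity depend only on L. Here a(u, u) = ∫(u')² + (3)·∫u².
Here c = 3 ≥ 1, so a(u,u) = ∫(u')² + c∫u² ≥ ∫(u')² + ∫u² = ||u||_{H^1}², i.e. α = 1 works. No larger α is possible: a(u,u) ≥ α||u||_{H^1}² means (1−α)∫(u')² ≥ (α−c)∫u², and for the modes u_n = sin(nπ(x−x₀)/L) (x₀ the left endpoint) one has ∫u_n²/∫(u_n')² = (L/(nπ))² → 0, so a(u_n,u_n)/||u_n||_{H^1}² → 1. Hence the optimal constant is α = 1.
Therefore α = 1.


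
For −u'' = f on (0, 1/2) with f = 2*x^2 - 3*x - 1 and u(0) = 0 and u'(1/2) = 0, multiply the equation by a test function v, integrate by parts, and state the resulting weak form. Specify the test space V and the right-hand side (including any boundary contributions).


V = {v ∈ H^1(0, 1/2) : v(0) = 0} (test functions vanish at x = 0 where u is specified); weak form: ∫_0^1/2 u'v' dx = ∫_0^1/2 (2*x^2 - 3*x - 1) v dx for all v ∈ V.

Multiply both sides by a test function v and integrate from 0 to 1/2:
  ∫_0^1/2 −u''(x) v(x) dx = ∫_0^1/2 f(x) v(x) dx.
Integrate the LHS by parts once:
  ∫_0^1/2 −u'' v dx = −[u'(x) v(x)]_0^1/2 + ∫_0^1/2 u'(x) v'(x) dx.
Thus ∫_0^1/2 u'(x) v'(x) dx = ∫_0^1/2 f(x) v(x) dx + [u'(x) v(x)]_0^1/2.
Choose V so that boundary terms are either known or forced to vanish.
Mixed BC: u(0) = 0 (Dirichlet) and u'(1/2) = 0 (Neumann). Define V = {v ∈ H^1(0, 1/2) : v(0) = 0}. Then [u' v]_0^1/2 = u'(1/2)·v(1/2) − u'(0)·0 = 0.
Weak formulation: find u (satisfying any essential BC) such that ∫_0^1/2 u'(x) v'(x) dx = ∫_0^1/2 f v dx for all v ∈ V (Dirichlet at 0 absorbed into V; the Neumann datum at x = 1/2 is zero, so no boundary term remains).
Substituting f(x) = 2*x^2 - 3*x - 1, the right-hand side is ∫_0^1/2 (2*x^2 - 3*x - 1) v dx.


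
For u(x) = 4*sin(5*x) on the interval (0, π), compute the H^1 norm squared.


||u||_{H^1(0,π)}^2 = 208*π

u'(x) = 20*cos(5*x).
Expand u² and (u')² and integrate term by term on (0, π), using: for integers n ≥ 1, ∫_0^π sin²(nx) dx = ∫_0^π cos²(nx) dx = π/2; for n ≠ n', ∫_0^π sin(nx)sin(n'x) dx = ∫_0^π cos(nx)cos(n'x) dx = 0; and by product-to-sum, ∫_0^π sin(nx)cos(n'x) dx = ½∫_0^π [sin((n+n')x) + sin((n−n')x)] dx, which is 0 when n+n' is even and 2n/(n²−n'²) when n+n' is odd (it need not vanish on (0, π)).
  u² squared terms: (4)²·∫sin(5x)² dx = 16·π/2 = 8*π.
  So ∫_0^π u² dx = 8*π.
  (u')² squared terms: (20)²·∫cos(5x)² dx = 400·π/2 = 200*π.
  So ∫_0^π (u')² dx = 200*π.
||u||_{H^1}^2 = (8*π) + (200*π) = 208*π.


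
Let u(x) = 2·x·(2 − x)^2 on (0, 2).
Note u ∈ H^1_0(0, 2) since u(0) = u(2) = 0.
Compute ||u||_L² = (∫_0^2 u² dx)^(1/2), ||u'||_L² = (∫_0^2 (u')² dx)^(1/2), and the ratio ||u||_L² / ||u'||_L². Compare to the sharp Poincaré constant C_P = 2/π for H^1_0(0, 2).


||u||_L² / ||u'||_L² = sqrt(14)/7 < C_P = 2/π.

u(x) = 2·x·(2 − x)^2, so u'(x) = 2*(x - 2)*(3*x - 2).
u(x) = 2·x·(2 − x)^2 vanishes at x = 0 and x = 2, so u ∈ H^1_0(0, 2). Differentiate via the product rule and integrate the resulting polynomials term by term.
  ∫_0^2 u² dx = ∫_0^2 (4*x^6 - 32*x^5 + 96*x^4 - 128*x^3 + 64*x^2) dx. Term by term:
    ∫_0^2 4*x^6 dx = 512/7;  ∫_0^2 -32*x^5 dx = -1024/3;  ∫_0^2 96*x^4 dx = 3072/5;
    ∫_0^2 -128*x^3 dx = -512;  ∫_0^2 64*x^2 dx = 512/3.
  Sum: 512/7 − 1024/3 + 3072/5 − 512 + 512/3 = 512/105.
  ∫_0^2 (u')² dx = ∫_0^2 (36*x^4 - 192*x^3 + 352*x^2 - 256*x + 64) dx. Term by term:
    ∫_0^2 36*x^4 dx = 1152/5;  ∫_0^2 -192*x^3 dx = -768;  ∫_0^2 352*x^2 dx = 2816/3;
    ∫_0^2 -256*x dx = -512;  ∫_0^2 64 dx = 128.
  Sum: 1152/5 − 768 + 2816/3 − 512 + 128 = 256/15.
∫_0^2 u² dx = 512/105, so ||u||_L² = 16*sqrt(210)/105.
∫_0^2 (u')² dx = 256/15, so ||u'||_L² = 16*sqrt(15)/15.
Ratio ||u||_L² / ||u'||_L² = sqrt(14)/7.
Sharp Poincaré constant on H^1_0(0, 2) is C_P = L/π = 2/π, achieved by sin(π/2·x).
A polynomial bump cannot attain the sharp Poincaré constant (only the first sine eigenfunction does), so the ratio is strictly less than C_P, consistent with ||u||_L² ≤ C_P ||u'||_L².


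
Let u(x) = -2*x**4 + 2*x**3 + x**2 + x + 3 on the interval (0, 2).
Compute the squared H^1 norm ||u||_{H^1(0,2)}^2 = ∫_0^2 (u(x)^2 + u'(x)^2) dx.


||u||_{H^1}^2 = 90712/315

The H^1 norm (squared) on an interval (0, L) is
  ||u||_{H^1}^2 = ∫_0^L u(x)^2 dx + ∫_0^L u'(x)^2 dx.
Compute u'(x) = -8*x**3 + 6*x**2 + 2*x + 1.
Then u(x)^2 = 4*x**8 - 8*x**7 - 7*x**4 + 14*x**3 + 7*x**2 + 6*x + 9 and u'(x)^2 = 64*x**6 - 96*x**5 + 4*x**4 + 8*x**3 + 16*x**2 + 4*x + 1.
Integrate each monomial from 0 to 2 using ∫_0^2 c·x^n dx = c·2^(n+1)/(n+1):
  ∫_0^2 u(x)^2 dx = ∫_0^2 (4*x^8 - 8*x^7 - 7*x^4 + 14*x^3 + 7*x^2 + 6*x + 9) dx. Term by term:
    ∫_0^2 4*x^8 dx = 2048/9;  ∫_0^2 -8*x^7 dx = -256;  ∫_0^2 -7*x^4 dx = -224/5;
    ∫_0^2 14*x^3 dx = 56;  ∫_0^2 7*x^2 dx = 56/3;  ∫_0^2 6*x dx = 12;
    ∫_0^2 9 dx = 18.
  Sum: 2048/9 − 256 − 224/5 + 56 + 56/3 + 12 + 18 = 1414/45.
  ∫_0^2 u'(x)^2 dx = ∫_0^2 (64*x^6 - 96*x^5 + 4*x^4 + 8*x^3 + 16*x^2 + 4*x + 1) dx. Term by term:
    ∫_0^2 64*x^6 dx = 8192/7;  ∫_0^2 -96*x^5 dx = -1024;  ∫_0^2 4*x^4 dx = 128/5;
    ∫_0^2 8*x^3 dx = 32;  ∫_0^2 16*x^2 dx = 128/3;  ∫_0^2 4*x dx = 8;
    ∫_0^2 1 dx = 2.
  Sum: 8192/7 − 1024 + 128/5 + 32 + 128/3 + 8 + 2 = 26938/105.
Adding: ||u||_{H^1}^2 = 1414/45 + 26938/105 = 90712/315.


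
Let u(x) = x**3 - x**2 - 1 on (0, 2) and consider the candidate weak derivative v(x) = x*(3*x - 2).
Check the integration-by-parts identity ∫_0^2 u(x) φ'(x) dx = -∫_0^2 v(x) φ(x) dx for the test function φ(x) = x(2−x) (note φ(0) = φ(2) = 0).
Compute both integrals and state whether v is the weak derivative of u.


LHS = -32/15, RHS = -32/15. Yes, v = u' weakly.

u(x) = x**3 - x**2 - 1, classical derivative u'(x) = 3*x**2 - 2*x.
φ(x) = x(2−x), so φ'(x) = 2 - 2*x.
Note φ(0) = φ(2) = 0, so the boundary term u·φ vanishes.
LHS = ∫_0^2 u(x) φ'(x) dx = ∫_0^2 (-2*x^4 + 4*x^3 - 2*x^2 + 2*x - 2) dx. Term by term:
  ∫_0^2 -2*x^4 dx = -64/5;  ∫_0^2 4*x^3 dx = 16;  ∫_0^2 -2*x^2 dx = -16/3;
  ∫_0^2 2*x dx = 4;  ∫_0^2 -2 dx = -4.
Sum: -64/5 + 16 − 16/3 + 4 − 4 = -32/15.
So LHS = -32/15.
∫_0^2 v(x) φ(x) dx = ∫_0^2 (-3*x^4 + 8*x^3 - 4*x^2) dx. Term by term:
  ∫_0^2 -3*x^4 dx = -96/5;  ∫_0^2 8*x^3 dx = 32;  ∫_0^2 -4*x^2 dx = -32/3.
Sum: -96/5 + 32 − 32/3 = 32/15.
So RHS = -∫_0^2 v(x) φ(x) dx = -32/15.
LHS = RHS, so the identity holds for this test φ.
Moreover u is smooth here and v(x) = u'(x) = 3*x**2 - 2*x pointwise, so the identity holds for every test function. Hence v is the weak derivative of u.


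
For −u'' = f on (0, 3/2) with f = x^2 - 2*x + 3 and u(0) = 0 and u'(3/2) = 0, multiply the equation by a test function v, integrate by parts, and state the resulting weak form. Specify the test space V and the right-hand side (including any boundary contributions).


V = {v ∈ H^1(0, 3/2) : v(0) = 0} (test functions vanish at x = 0 where u is specified); weak form: ∫_0^3/2 u'v' dx = ∫_0^3/2 (x^2 - 2*x + 3) v dx for all v ∈ V.

Multiply both sides by a test function v and integrate from 0 to 3/2:
  ∫_0^3/2 −u''(x) v(x) dx = ∫_0^3/2 f(x) v(x) dx.
Integrate the LHS by parts once:
  ∫_0^3/2 −u'' v dx = −[u'(x) v(x)]_0^3/2 + ∫_0^3/2 u'(x) v'(x) dx.
Thus ∫_0^3/2 u'(x) v'(x) dx = ∫_0^3/2 f(x) v(x) dx + [u'(x) v(x)]_0^3/2.
Choose V so that boundary terms are either known or forced to vanish.
Mixed BC: u(0) = 0 (Dirichlet) and u'(3/2) = 0 (Neumann). Define V = {v ∈ H^1(0, 3/2) : v(0) = 0}. Then [u' v]_0^3/2 = u'(3/2)·v(3/2) − u'(0)·0 = 0.
Weak formulation: find u (satisfying any essential BC) such that ∫_0^3/2 u'(x) v'(x) dx = ∫_0^3/2 f v dx for all v ∈ V (Dirichlet at 0 absorbed into V; the Neumann datum at x = 3/2 is zero, so no boundary term remains).
Substituting f(x) = x^2 - 2*x + 3, the right-hand side is ∫_0^3/2 (x^2 - 2*x + 3) v dx.


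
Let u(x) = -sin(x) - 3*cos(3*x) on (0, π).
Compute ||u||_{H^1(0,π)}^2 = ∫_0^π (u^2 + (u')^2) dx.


||u||_{H^1(0,π)}^2 = 46*π

u'(x) = 9*sin(3*x) - cos(x).
Expand u² and (u')² and integrate term by term on (0, π), using: for integers n ≥ 1, ∫_0^π sin²(nx) dx = ∫_0^π cos²(nx) dx = π/2; for n ≠ n', ∫_0^π sin(nx)sin(n'x) dx = ∫_0^π cos(nx)cos(n'x) dx = 0; and by product-to-sum, ∫_0^π sin(nx)cos(n'x) dx = ½∫_0^π [sin((n+n')x) + sin((n−n')x)] dx, which is 0 when n+n' is even and 2n/(n²−n'²) when n+n' is odd (it need not vanish on (0, π)).
  u² squared terms: (-1)²·∫sin(x)² dx = 1·π/2 = π/2;  (-3)²·∫cos(3x)² dx = 9·π/2 = 9*π/2.
  u² cross terms: 2·(-1)·(-3)·∫sin(x)·cos(3x) dx = 6·(0) = 0.
  So ∫_0^π u² dx = π/2 + 9*π/2 + 0 = 5*π.
  (u')² squared terms: (-1)²·∫cos(x)² dx = 1·π/2 = π/2;  (9)²·∫sin(3x)² dx = 81·π/2 = 81*π/2.
  (u')² cross terms: 2·(-1)·(9)·∫cos(x)·sin(3x) dx = -18·(0) = 0.
  So ∫_0^π (u')² dx = π/2 + 81*π/2 + 0 = 41*π.
||u||_{H^1}^2 = (5*π) + (41*π) = 46*π.


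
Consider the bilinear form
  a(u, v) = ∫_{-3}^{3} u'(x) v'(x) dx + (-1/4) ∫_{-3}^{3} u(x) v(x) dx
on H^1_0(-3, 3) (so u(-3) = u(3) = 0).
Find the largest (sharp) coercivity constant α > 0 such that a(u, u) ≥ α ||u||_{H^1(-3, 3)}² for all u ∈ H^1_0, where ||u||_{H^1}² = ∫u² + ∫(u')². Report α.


α = (-9 + π^2)/(π^2 + 36)

Coercivity of a(·,·) on H^1_0(-3, 3) means a(u, u) ≥ α ||u||_{H^1}² for every u ∈ H^1_0.
The interval has length L = 6, and Poincaré/coercivity depend only on L. Here a(u, u) = ∫(u')² + (-1/4)·∫u².
Here c = -1/4 < 0 with |c| < (π/L)² = π^2/36, so coercivity still holds. The condition a(u,u) ≥ α||u||_{H^1}² reads (1−α)∫(u')² ≥ (α−c)∫u². Any admissible α is ≤ 1 (rapidly oscillating u have ∫u²/∫(u')² → 0), and α = 1 would force 0 ≥ (1−c)∫u², impossible since c < 1; so 1−α > 0. By the sharp Poincaré inequality on H^1_0 of an interval of length L, ∫(u')² ≥ (π/L)²∫u² with equality for the first sine mode sin(π(x−x₀)/L) (x₀ the left endpoint), so the inequality holds for all u iff (1−α)(π/L)² ≥ α − c, i.e. α ≤ ((π/L)² + c)/((π/L)² + 1) = (1 + c(L/π)²)/(1 + (L/π)²). (Direct route, valid since c ≤ 0: Poincaré gives c∫u² ≥ c(L/π)²∫(u')², so a(u,u) ≥ (1 + c(L/π)²)∫(u')², while ||u||_{H^1}² ≤ (1 + (L/π)²)∫(u')²; dividing yields the same α.) With (π/L)² = π^2/36 and c = -1/4, the largest admissible constant is α = ((π/L)² + c)/((π/L)² + 1).
Simplifying, α = (-9 + π^2)/(π^2 + 36).


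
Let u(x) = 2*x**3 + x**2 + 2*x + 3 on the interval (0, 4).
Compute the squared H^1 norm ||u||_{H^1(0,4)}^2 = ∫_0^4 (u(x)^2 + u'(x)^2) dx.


||u||_{H^1}^2 = 522724/21

The H^1 norm (squared) on an interval (0, L) is
  ||u||_{H^1}^2 = ∫_0^L u(x)^2 dx + ∫_0^L u'(x)^2 dx.
Compute u'(x) = 6*x**2 + 2*x + 2.
Then u(x)^2 = 4*x**6 + 4*x**5 + 9*x**4 + 16*x**3 + 10*x**2 + 12*x + 9 and u'(x)^2 = 36*x**4 + 24*x**3 + 28*x**2 + 8*x + 4.
Integrate each monomial from 0 to 4 using ∫_0^4 c·x^n dx = c·4^(n+1)/(n+1):
  ∫_0^4 u(x)^2 dx = ∫_0^4 (4*x^6 + 4*x^5 + 9*x^4 + 16*x^3 + 10*x^2 + 12*x + 9) dx. Term by term:
    ∫_0^4 4*x^6 dx = 65536/7;  ∫_0^4 4*x^5 dx = 8192/3;  ∫_0^4 9*x^4 dx = 9216/5;
    ∫_0^4 16*x^3 dx = 1024;  ∫_0^4 10*x^2 dx = 640/3;  ∫_0^4 12*x dx = 96;
    ∫_0^4 9 dx = 36.
  Sum: 65536/7 + 8192/3 + 9216/5 + 1024 + 640/3 + 96 + 36 = 535692/35.
  ∫_0^4 u'(x)^2 dx = ∫_0^4 (36*x^4 + 24*x^3 + 28*x^2 + 8*x + 4) dx. Term by term:
    ∫_0^4 36*x^4 dx = 36864/5;  ∫_0^4 24*x^3 dx = 1536;  ∫_0^4 28*x^2 dx = 1792/3;
    ∫_0^4 8*x dx = 64;  ∫_0^4 4 dx = 16.
  Sum: 36864/5 + 1536 + 1792/3 + 64 + 16 = 143792/15.
Adding: ||u||_{H^1}^2 = 535692/35 + 143792/15 = 522724/21.


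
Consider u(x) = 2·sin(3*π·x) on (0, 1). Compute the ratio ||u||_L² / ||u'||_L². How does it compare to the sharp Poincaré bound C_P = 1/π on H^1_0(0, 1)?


||u||_L² / ||u'||_L² = 1/(3*π) < C_P = 1/π.

u(x) = 2·sin(3*π·x), so u'(x) = 6*π*cos(3*π*x).
Writing u(x) = A·sin(kπx/L) with A = 2 and k = 3, use ∫_0^L sin²(kπx/L) dx = L/2 and ∫_0^L cos²(kπx/L) dx = L/2.
u² = 4·sin²(3*π·x) and (u')² = 36*π^2·cos²(3*π·x), and each of sin², cos² integrates to L/2 = 1/2 over (0, 1).
∫_0^1 u² dx = 2, so ||u||_L² = sqrt(2).
∫_0^1 (u')² dx = 18*π^2, so ||u'||_L² = 3*sqrt(2)*π.
Ratio ||u||_L² / ||u'||_L² = 1/(3*π).
Sharp Poincaré constant on H^1_0(0, 1) is C_P = L/π = 1/π, achieved by sin(π·x).
This is the k = 3 harmonic; the ratio L/(kπ) is strictly less than C_P = L/π, consistent with the sharp inequality ||u||_L² ≤ C_P ||u'||_L².


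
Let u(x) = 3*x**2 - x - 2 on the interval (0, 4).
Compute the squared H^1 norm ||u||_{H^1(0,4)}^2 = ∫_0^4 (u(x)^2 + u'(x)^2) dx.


||u||_{H^1}^2 = 29228/15

The H^1 norm (squared) on an interval (0, L) is
  ||u||_{H^1}^2 = ∫_0^L u(x)^2 dx + ∫_0^L u'(x)^2 dx.
Compute u'(x) = 6*x - 1.
Then u(x)^2 = 9*x**4 - 6*x**3 - 11*x**2 + 4*x + 4 and u'(x)^2 = 36*x**2 - 12*x + 1.
Integrate each monomial from 0 to 4 using ∫_0^4 c·x^n dx = c·4^(n+1)/(n+1):
  ∫_0^4 u(x)^2 dx = ∫_0^4 (9*x^4 - 6*x^3 - 11*x^2 + 4*x + 4) dx. Term by term:
    ∫_0^4 9*x^4 dx = 9216/5;  ∫_0^4 -6*x^3 dx = -384;  ∫_0^4 -11*x^2 dx = -704/3;
    ∫_0^4 4*x dx = 32;  ∫_0^4 4 dx = 16.
  Sum: 9216/5 − 384 − 704/3 + 32 + 16 = 19088/15.
  ∫_0^4 u'(x)^2 dx = ∫_0^4 (36*x^2 - 12*x + 1) dx. Term by term:
    ∫_0^4 36*x^2 dx = 768;  ∫_0^4 -12*x dx = -96;  ∫_0^4 1 dx = 4.
  Sum: 768 − 96 + 4 = 676.
Adding: ||u||_{H^1}^2 = 19088/15 + 676 = 29228/15.


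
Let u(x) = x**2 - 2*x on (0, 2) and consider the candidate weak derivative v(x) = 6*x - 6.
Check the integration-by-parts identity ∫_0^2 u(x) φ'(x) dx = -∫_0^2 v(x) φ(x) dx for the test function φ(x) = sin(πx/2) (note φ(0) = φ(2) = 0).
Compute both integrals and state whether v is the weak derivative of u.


LHS = 0, RHS = 0. No, v is not the weak derivative of u.

u(x) = x**2 - 2*x, classical derivative u'(x) = 2*x - 2.
φ(x) = sin(πx/2), so φ'(x) = π*cos(π*x/2)/2.
Note φ(0) = φ(2) = 0, so the boundary term u·φ vanishes.
LHS = ∫_0^2 u(x) φ'(x) dx = ∫_0^2 (π*x^2*cos(π*x/2)/2 - π*x*cos(π*x/2)) dx. Term by term:
  ∫_0^2 π*x^2*cos(π*x/2)/2 dx = -8/π;  ∫_0^2 -π*x*cos(π*x/2) dx = 8/π.
Sum: -8/π + 8/π = 0.
So LHS = 0.
∫_0^2 v(x) φ(x) dx = ∫_0^2 (6*x*sin(π*x/2) - 6*sin(π*x/2)) dx. Term by term:
  ∫_0^2 -6*sin(π*x/2) dx = -24/π;  ∫_0^2 6*x*sin(π*x/2) dx = 24/π.
Sum: -24/π + 24/π = 0.
So RHS = -∫_0^2 v(x) φ(x) dx = 0.
LHS = RHS, so the identity holds for this particular φ. But this is necessary, not sufficient: a weak derivative must satisfy the identity for EVERY test function in C_c^∞(0, 2).
Here u is smooth, so its weak derivative equals its classical derivative u'(x) = 2*x - 2. Since v(x) = 6*x - 6 ≠ u'(x), v is NOT the weak derivative of u — the agreement for this single φ is a coincidence (the difference v − u' happens to be L²-orthogonal to this φ).


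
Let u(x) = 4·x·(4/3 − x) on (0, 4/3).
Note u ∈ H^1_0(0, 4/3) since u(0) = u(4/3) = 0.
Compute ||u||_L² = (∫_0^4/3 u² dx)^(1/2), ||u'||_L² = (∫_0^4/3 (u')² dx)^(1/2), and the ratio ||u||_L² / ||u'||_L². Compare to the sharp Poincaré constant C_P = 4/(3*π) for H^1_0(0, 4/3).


||u||_L² / ||u'||_L² = 2*sqrt(10)/15 < C_P = 4/(3*π).

u(x) = 4·x·(4/3 − x), so u'(x) = 16/3 - 8*x.
u(x) = 4·x·(4/3 − x) vanishes at x = 0 and x = 4/3, so u ∈ H^1_0(0, 4/3). Differentiate via the product rule and integrate the resulting polynomials term by term.
  ∫_0^4/3 u² dx = ∫_0^4/3 (16*x^4 - 128*x^3/3 + 256*x^2/9) dx. Term by term:
    ∫_0^4/3 16*x^4 dx = 16384/1215;  ∫_0^4/3 -128*x^3/3 dx = -8192/243;  ∫_0^4/3 256*x^2/9 dx = 16384/729.
  Sum: 16384/1215 − 8192/243 + 16384/729 = 8192/3645.
  ∫_0^4/3 (u')² dx = ∫_0^4/3 (64*x^2 - 256*x/3 + 256/9) dx. Term by term:
    ∫_0^4/3 64*x^2 dx = 4096/81;  ∫_0^4/3 -256*x/3 dx = -2048/27;  ∫_0^4/3 256/9 dx = 1024/27.
  Sum: 4096/81 − 2048/27 + 1024/27 = 1024/81.
∫_0^4/3 u² dx = 8192/3645, so ||u||_L² = 64*sqrt(10)/135.
∫_0^4/3 (u')² dx = 1024/81, so ||u'||_L² = 32/9.
Ratio ||u||_L² / ||u'||_L² = 2*sqrt(10)/15.
Sharp Poincaré constant on H^1_0(0, 4/3) is C_P = L/π = 4/(3*π), achieved by sin(3*π/4·x).
A polynomial bump cannot attain the sharp Poincaré constant (only the first sine eigenfunction does), so the ratio is strictly less than C_P, consistent with ||u||_L² ≤ C_P ||u'||_L².


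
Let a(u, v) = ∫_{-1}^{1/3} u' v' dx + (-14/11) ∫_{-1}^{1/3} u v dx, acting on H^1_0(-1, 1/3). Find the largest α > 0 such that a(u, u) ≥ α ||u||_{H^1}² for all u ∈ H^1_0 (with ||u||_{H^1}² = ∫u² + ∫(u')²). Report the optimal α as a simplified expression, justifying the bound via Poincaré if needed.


α = (-224 + 99*π^2)/(11*(16 + 9*π^2))

Coercivity of a(·,·) on H^1_0(-1, 1/3) means a(u, u) ≥ α ||u||_{H^1}² for every u ∈ H^1_0.
The interval has length L = 4/3, and Poincaré/coercivity depend only on L. Here a(u, u) = ∫(u')² + (-14/11)·∫u².
Here c = -14/11 < 0 with |c| < (π/L)² = 9*π^2/16, so coercivity still holds. The condition a(u,u) ≥ α||u||_{H^1}² reads (1−α)∫(u')² ≥ (α−c)∫u². Any admissible α is ≤ 1 (rapidly oscillating u have ∫u²/∫(u')² → 0), and α = 1 would force 0 ≥ (1−c)∫u², impossible since c < 1; so 1−α > 0. By the sharp Poincaré inequality on H^1_0 of an interval of length L, ∫(u')² ≥ (π/L)²∫u² with equality for the first sine mode sin(π(x−x₀)/L) (x₀ the left endpoint), so the inequality holds for all u iff (1−α)(π/L)² ≥ α − c, i.e. α ≤ ((π/L)² + c)/((π/L)² + 1) = (1 + c(L/π)²)/(1 + (L/π)²). (Direct route, valid since c ≤ 0: Poincaré gives c∫u² ≥ c(L/π)²∫(u')², so a(u,u) ≥ (1 + c(L/π)²)∫(u')², while ||u||_{H^1}² ≤ (1 + (L/π)²)∫(u')²; dividing yields the same α.) With (π/L)² = 9*π^2/16 and c = -14/11, the largest admissible constant is α = ((π/L)² + c)/((π/L)² + 1).
Simplifying, α = (-224 + 99*π^2)/(11*(16 + 9*π^2)).


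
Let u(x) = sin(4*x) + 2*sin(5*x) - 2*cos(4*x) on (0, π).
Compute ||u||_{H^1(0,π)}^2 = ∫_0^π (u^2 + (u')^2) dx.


||u||_{H^1(0,π)}^2 = -1360/9 + 189*π/2

u'(x) = 8*sin(4*x) + 4*cos(4*x) + 10*cos(5*x).
Expand u² and (u')² and integrate term by term on (0, π), using: for integers n ≥ 1, ∫_0^π sin²(nx) dx = ∫_0^π cos²(nx) dx = π/2; for n ≠ n', ∫_0^π sin(nx)sin(n'x) dx = ∫_0^π cos(nx)cos(n'x) dx = 0; and by product-to-sum, ∫_0^π sin(nx)cos(n'x) dx = ½∫_0^π [sin((n+n')x) + sin((n−n')x)] dx, which is 0 when n+n' is even and 2n/(n²−n'²) when n+n' is odd (it need not vanish on (0, π)).
  u² squared terms: (-2)²·∫cos(4x)² dx = 4·π/2 = 2*π;  (2)²·∫sin(5x)² dx = 4·π/2 = 2*π;  (1)²·∫sin(4x)² dx = 1·π/2 = π/2.
  u² cross terms: 2·(-2)·(2)·∫cos(4x)·sin(5x) dx = -8·(10/9) = -80/9;  2·(-2)·(1)·∫cos(4x)·sin(4x) dx = -4·(0) = 0;  2·(2)·(1)·∫sin(5x)·sin(4x) dx = 4·(0) = 0.
  So ∫_0^π u² dx = 2*π + 2*π + π/2 − 80/9 + 0 + 0 = -80/9 + 9*π/2.
  (u')² squared terms: (4)²·∫cos(4x)² dx = 16·π/2 = 8*π;  (8)²·∫sin(4x)² dx = 64·π/2 = 32*π;  (10)²·∫cos(5x)² dx = 100·π/2 = 50*π.
  (u')² cross terms: 2·(4)·(8)·∫cos(4x)·sin(4x) dx = 64·(0) = 0;  2·(4)·(10)·∫cos(4x)·cos(5x) dx = 80·(0) = 0;  2·(8)·(10)·∫sin(4x)·cos(5x) dx = 160·(-8/9) = -1280/9.
  So ∫_0^π (u')² dx = 8*π + 32*π + 50*π + 0 + 0 − 1280/9 = -1280/9 + 90*π.
||u||_{H^1}^2 = (-80/9 + 9*π/2) + (-1280/9 + 90*π) = -1360/9 + 189*π/2.


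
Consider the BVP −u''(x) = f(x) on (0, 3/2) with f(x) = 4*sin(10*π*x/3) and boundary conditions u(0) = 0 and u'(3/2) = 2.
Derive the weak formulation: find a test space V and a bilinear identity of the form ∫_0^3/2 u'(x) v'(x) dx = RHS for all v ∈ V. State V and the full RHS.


V = {v ∈ H^1(0, 3/2) : v(0) = 0} (test functions vanish at x = 0 where u is specified); weak form: ∫_0^3/2 u'v' dx = ∫_0^3/2 (4*sin(10*π*x/3)) v dx + 2·v(3/2) for all v ∈ V.

Multiply both sides by a test function v and integrate from 0 to 3/2:
  ∫_0^3/2 −u''(x) v(x) dx = ∫_0^3/2 f(x) v(x) dx.
Integrate the LHS by parts once:
  ∫_0^3/2 −u'' v dx = −[u'(x) v(x)]_0^3/2 + ∫_0^3/2 u'(x) v'(x) dx.
Thus ∫_0^3/2 u'(x) v'(x) dx = ∫_0^3/2 f(x) v(x) dx + [u'(x) v(x)]_0^3/2.
Choose V so that boundary terms are either known or forced to vanish.
Mixed BC: u(0) = 0 (Dirichlet) and u'(3/2) = 2 (Neumann). Define V = {v ∈ H^1(0, 3/2) : v(0) = 0}. Then [u' v]_0^3/2 = u'(3/2)·v(3/2) − u'(0)·0 = 2·v(3/2).
Weak formulation: find u (satisfying any essential BC) such that ∫_0^3/2 u'(x) v'(x) dx = ∫_0^3/2 f v dx + 2·v(3/2) for all v ∈ V (Dirichlet at 0 absorbed into V; Neumann datum at x = 3/2 contributes the boundary term).
Substituting f(x) = 4*sin(10*π*x/3), the right-hand side is ∫_0^3/2 (4*sin(10*π*x/3)) v dx + 2·v(3/2).


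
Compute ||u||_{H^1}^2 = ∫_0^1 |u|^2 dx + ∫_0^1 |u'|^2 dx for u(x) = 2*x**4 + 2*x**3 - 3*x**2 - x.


||u||_{H^1}^2 = 119/18

The H^1 norm (squared) on an interval (0, L) is
  ||u||_{H^1}^2 = ∫_0^L u(x)^2 dx + ∫_0^L u'(x)^2 dx.
Compute u'(x) = 8*x**3 + 6*x**2 - 6*x - 1.
Then u(x)^2 = 4*x**8 + 8*x**7 - 8*x**6 - 16*x**5 + 5*x**4 + 6*x**3 + x**2 and u'(x)^2 = 64*x**6 + 96*x**5 - 60*x**4 - 88*x**3 + 24*x**2 + 12*x + 1.
Integrate each monomial from 0 to 1 using ∫_0^1 c·x^n dx = c·1^(n+1)/(n+1):
  ∫_0^1 u(x)^2 dx = ∫_0^1 (4*x^8 + 8*x^7 - 8*x^6 - 16*x^5 + 5*x^4 + 6*x^3 + x^2) dx. Term by term:
    ∫_0^1 4*x^8 dx = 4/9;  ∫_0^1 8*x^7 dx = 1;  ∫_0^1 -8*x^6 dx = -8/7;
    ∫_0^1 -16*x^5 dx = -8/3;  ∫_0^1 5*x^4 dx = 1;  ∫_0^1 6*x^3 dx = 3/2;
    ∫_0^1 x^2 dx = 1/3.
  Sum: 4/9 + 1 − 8/7 − 8/3 + 1 + 3/2 + 1/3 = 59/126.
  ∫_0^1 u'(x)^2 dx = ∫_0^1 (64*x^6 + 96*x^5 - 60*x^4 - 88*x^3 + 24*x^2 + 12*x + 1) dx. Term by term:
    ∫_0^1 64*x^6 dx = 64/7;  ∫_0^1 96*x^5 dx = 16;  ∫_0^1 -60*x^4 dx = -12;
    ∫_0^1 -88*x^3 dx = -22;  ∫_0^1 24*x^2 dx = 8;  ∫_0^1 12*x dx = 6;
    ∫_0^1 1 dx = 1.
  Sum: 64/7 + 16 − 12 − 22 + 8 + 6 + 1 = 43/7.
Adding: ||u||_{H^1}^2 = 59/126 + 43/7 = 119/18.


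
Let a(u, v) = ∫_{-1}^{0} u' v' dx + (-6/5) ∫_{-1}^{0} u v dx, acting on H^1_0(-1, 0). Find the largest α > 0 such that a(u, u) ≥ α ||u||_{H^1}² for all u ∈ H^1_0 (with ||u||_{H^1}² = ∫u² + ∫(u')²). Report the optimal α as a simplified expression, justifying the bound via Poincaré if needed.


α = (-6/5 + π^2)/(1 + π^2)

Coercivity of a(·,·) on H^1_0(-1, 0) means a(u, u) ≥ α ||u||_{H^1}² for every u ∈ H^1_0.
The interval has length L = 1, and Poincaré/coercivity depend only on L. Here a(u, u) = ∫(u')² + (-6/5)·∫u².
Here c = -6/5 < 0 with |c| < (π/L)² = π^2, so coercivity still holds. The condition a(u,u) ≥ α||u||_{H^1}² reads (1−α)∫(u')² ≥ (α−c)∫u². Any admissible α is ≤ 1 (rapidly oscillating u have ∫u²/∫(u')² → 0), and α = 1 would force 0 ≥ (1−c)∫u², impossible since c < 1; so 1−α > 0. By the sharp Poincaré inequality on H^1_0 of an interval of length L, ∫(u')² ≥ (π/L)²∫u² with equality for the first sine mode sin(π(x−x₀)/L) (x₀ the left endpoint), so the inequality holds for all u iff (1−α)(π/L)² ≥ α − c, i.e. α ≤ ((π/L)² + c)/((π/L)² + 1) = (1 + c(L/π)²)/(1 + (L/π)²). (Direct route, valid since c ≤ 0: Poincaré gives c∫u² ≥ c(L/π)²∫(u')², so a(u,u) ≥ (1 + c(L/π)²)∫(u')², while ||u||_{H^1}² ≤ (1 + (L/π)²)∫(u')²; dividing yields the same α.) With (π/L)² = π^2 and c = -6/5, the largest admissible constant is α = ((π/L)² + c)/((π/L)² + 1).
Simplifying, α = (-6/5 + π^2)/(1 + π^2).


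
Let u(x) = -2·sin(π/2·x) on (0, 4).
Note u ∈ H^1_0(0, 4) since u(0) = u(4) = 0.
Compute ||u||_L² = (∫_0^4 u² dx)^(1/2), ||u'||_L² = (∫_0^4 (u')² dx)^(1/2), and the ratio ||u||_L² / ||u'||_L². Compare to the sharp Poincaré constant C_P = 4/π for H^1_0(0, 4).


||u||_L² / ||u'||_L² = 2/π < C_P = 4/π.

u(x) = -2·sin(π/2·x), so u'(x) = -π*cos(π*x/2).
Writing u(x) = A·sin(kπx/L) with A = -2 and k = 2, use ∫_0^L sin²(kπx/L) dx = L/2 and ∫_0^L cos²(kπx/L) dx = L/2.
u² = 4·sin²(π/2·x) and (u')² = π^2·cos²(π/2·x), and each of sin², cos² integrates to L/2 = 2 over (0, 4).
∫_0^4 u² dx = 8, so ||u||_L² = 2*sqrt(2).
∫_0^4 (u')² dx = 2*π^2, so ||u'||_L² = sqrt(2)*π.
Ratio ||u||_L² / ||u'||_L² = 2/π.
Sharp Poincaré constant on H^1_0(0, 4) is C_P = L/π = 4/π, achieved by sin(π/4·x).
This is the k = 2 harmonic; the ratio L/(kπ) is strictly less than C_P = L/π, consistent with the sharp inequality ||u||_L² ≤ C_P ||u'||_L².


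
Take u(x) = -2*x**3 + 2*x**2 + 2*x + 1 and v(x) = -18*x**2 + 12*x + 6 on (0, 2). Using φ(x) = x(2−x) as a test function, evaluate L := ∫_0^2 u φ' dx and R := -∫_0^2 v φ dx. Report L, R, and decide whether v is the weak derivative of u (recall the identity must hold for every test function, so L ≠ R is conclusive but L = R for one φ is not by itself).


LHS = 8/5, RHS = 24/5. No, v is not the weak derivative of u.

u(x) = -2*x**3 + 2*x**2 + 2*x + 1, classical derivative u'(x) = -6*x**2 + 4*x + 2.
φ(x) = x(2−x), so φ'(x) = 2 - 2*x.
Note φ(0) = φ(2) = 0, so the boundary term u·φ vanishes.
LHS = ∫_0^2 u(x) φ'(x) dx = ∫_0^2 (4*x^4 - 8*x^3 + 2*x + 2) dx. Term by term:
  ∫_0^2 4*x^4 dx = 128/5;  ∫_0^2 -8*x^3 dx = -32;  ∫_0^2 2*x dx = 4;
  ∫_0^2 2 dx = 4.
Sum: 128/5 − 32 + 4 + 4 = 8/5.
So LHS = 8/5.
∫_0^2 v(x) φ(x) dx = ∫_0^2 (18*x^4 - 48*x^3 + 18*x^2 + 12*x) dx. Term by term:
  ∫_0^2 18*x^4 dx = 576/5;  ∫_0^2 -48*x^3 dx = -192;  ∫_0^2 18*x^2 dx = 48;
  ∫_0^2 12*x dx = 24.
Sum: 576/5 − 192 + 48 + 24 = -24/5.
So RHS = -∫_0^2 v(x) φ(x) dx = 24/5.
LHS − RHS = -16/5 ≠ 0, so the identity fails.
(For a valid weak derivative the identity must hold for EVERY test function, in particular this one. The failure shows v is NOT the weak derivative of u.)
Correct weak derivative would be u'(x) = -6*x**2 + 4*x + 2.


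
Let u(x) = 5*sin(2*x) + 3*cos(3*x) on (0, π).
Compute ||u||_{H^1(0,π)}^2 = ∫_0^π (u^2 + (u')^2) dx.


||u||_{H^1(0,π)}^2 = -240 + 215*π/2

u'(x) = -9*sin(3*x) + 10*cos(2*x).
Expand u² and (u')² and integrate term by term on (0, π), using: for integers n ≥ 1, ∫_0^π sin²(nx) dx = ∫_0^π cos²(nx) dx = π/2; for n ≠ n', ∫_0^π sin(nx)sin(n'x) dx = ∫_0^π cos(nx)cos(n'x) dx = 0; and by product-to-sum, ∫_0^π sin(nx)cos(n'x) dx = ½∫_0^π [sin((n+n')x) + sin((n−n')x)] dx, which is 0 when n+n' is even and 2n/(n²−n'²) when n+n' is odd (it need not vanish on (0, π)).
  u² squared terms: (3)²·∫cos(3x)² dx = 9·π/2 = 9*π/2;  (5)²·∫sin(2x)² dx = 25·π/2 = 25*π/2.
  u² cross terms: 2·(3)·(5)·∫cos(3x)·sin(2x) dx = 30·(-4/5) = -24.
  So ∫_0^π u² dx = 9*π/2 + 25*π/2 − 24 = -24 + 17*π.
  (u')² squared terms: (-9)²·∫sin(3x)² dx = 81·π/2 = 81*π/2;  (10)²·∫cos(2x)² dx = 100·π/2 = 50*π.
  (u')² cross terms: 2·(-9)·(10)·∫sin(3x)·cos(2x) dx = -180·(6/5) = -216.
  So ∫_0^π (u')² dx = 81*π/2 + 50*π − 216 = -216 + 181*π/2.
||u||_{H^1}^2 = (-24 + 17*π) + (-216 + 181*π/2) = -240 + 215*π/2.


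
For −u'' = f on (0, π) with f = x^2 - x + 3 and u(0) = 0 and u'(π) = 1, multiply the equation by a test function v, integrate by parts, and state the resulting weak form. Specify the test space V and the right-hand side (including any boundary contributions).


V = {v ∈ H^1(0, π) : v(0) = 0} (test functions vanish at x = 0 where u is specified); weak form: ∫_0^π u'v' dx = ∫_0^π (x^2 - x + 3) v dx + v(π) for all v ∈ V.

Multiply both sides by a test function v and integrate from 0 to π:
  ∫_0^π −u''(x) v(x) dx = ∫_0^π f(x) v(x) dx.
Integrate the LHS by parts once:
  ∫_0^π −u'' v dx = −[u'(x) v(x)]_0^π + ∫_0^π u'(x) v'(x) dx.
Thus ∫_0^π u'(x) v'(x) dx = ∫_0^π f(x) v(x) dx + [u'(x) v(x)]_0^π.
Choose V so that boundary terms are either known or forced to vanish.
Mixed BC: u(0) = 0 (Dirichlet) and u'(π) = 1 (Neumann). Define V = {v ∈ H^1(0, π) : v(0) = 0}. Then [u' v]_0^π = u'(π)·v(π) − u'(0)·0 = v(π).
Weak formulation: find u (satisfying any essential BC) such that ∫_0^π u'(x) v'(x) dx = ∫_0^π f v dx + v(π) for all v ∈ V (Dirichlet at 0 absorbed into V; Neumann datum at x = π contributes the boundary term).
Substituting f(x) = x^2 - x + 3, the right-hand side is ∫_0^π (x^2 - x + 3) v dx + v(π).


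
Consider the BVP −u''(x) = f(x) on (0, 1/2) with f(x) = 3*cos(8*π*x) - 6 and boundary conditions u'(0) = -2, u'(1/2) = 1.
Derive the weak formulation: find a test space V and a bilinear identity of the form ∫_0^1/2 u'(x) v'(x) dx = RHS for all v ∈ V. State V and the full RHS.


V = H^1(0, 1/2) (v unrestricted at boundary; u is determined up to an additive constant); weak form: ∫_0^1/2 u'v' dx = ∫_0^1/2 (3*cos(8*π*x) - 6) v dx + v(1/2) + 2·v(0) for all v ∈ V.

Multiply both sides by a test function v and integrate from 0 to 1/2:
  ∫_0^1/2 −u''(x) v(x) dx = ∫_0^1/2 f(x) v(x) dx.
Integrate the LHS by parts once:
  ∫_0^1/2 −u'' v dx = −[u'(x) v(x)]_0^1/2 + ∫_0^1/2 u'(x) v'(x) dx.
Thus ∫_0^1/2 u'(x) v'(x) dx = ∫_0^1/2 f(x) v(x) dx + [u'(x) v(x)]_0^1/2.
Choose V so that boundary terms are either known or forced to vanish.
u has inhomogeneous Neumann u'(0) = -2, u'(1/2) = 1. [u' v]_0^1/2 = (1)·v(1/2) − (-2)·v(0) = v(1/2) + 2·v(0). Take V = H^1(0, 1/2); boundary term becomes part of RHS.
Weak formulation: find u (satisfying any essential BC) such that ∫_0^1/2 u'(x) v'(x) dx = ∫_0^1/2 f v dx + v(1/2) + 2·v(0) for all v ∈ V (Neumann data are natural BCs: they enter the RHS as boundary terms).
Substituting f(x) = 3*cos(8*π*x) - 6, the right-hand side is ∫_0^1/2 (3*cos(8*π*x) - 6) v dx + v(1/2) + 2·v(0).
Compatibility check (pure Neumann): taking v ≡ 1 ∈ V gives 0 = ∫_0^1/2 f dx + (1) − (-2), i.e. ∫_0^1/2 f dx must equal u'(0) − u'(1/2) = -3. Indeed ∫_0^1/2 (3*cos(8*π*x) - 6) dx = -3, so the data are compatible. The solution is then unique only up to an additive constant (fix it e.g. by requiring ∫_0^1/2 u dx = 0).


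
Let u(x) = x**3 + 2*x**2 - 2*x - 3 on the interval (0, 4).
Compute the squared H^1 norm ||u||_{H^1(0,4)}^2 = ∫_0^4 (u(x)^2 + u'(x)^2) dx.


||u||_{H^1}^2 = 786356/105

The H^1 norm (squared) on an interval (0, L) is
  ||u||_{H^1}^2 = ∫_0^L u(x)^2 dx + ∫_0^L u'(x)^2 dx.
Compute u'(x) = 3*x**2 + 4*x - 2.
Then u(x)^2 = x**6 + 4*x**5 - 14*x**3 - 8*x**2 + 12*x + 9 and u'(x)^2 = 9*x**4 + 24*x**3 + 4*x**2 - 16*x + 4.
Integrate each monomial from 0 to 4 using ∫_0^4 c·x^n dx = c·4^(n+1)/(n+1):
  ∫_0^4 u(x)^2 dx = ∫_0^4 (x^6 + 4*x^5 - 14*x^3 - 8*x^2 + 12*x + 9) dx. Term by term:
    ∫_0^4 x^6 dx = 16384/7;  ∫_0^4 4*x^5 dx = 8192/3;  ∫_0^4 -14*x^3 dx = -896;
    ∫_0^4 -8*x^2 dx = -512/3;  ∫_0^4 12*x dx = 96;  ∫_0^4 9 dx = 36.
  Sum: 16384/7 + 8192/3 − 896 − 512/3 + 96 + 36 = 28956/7.
  ∫_0^4 u'(x)^2 dx = ∫_0^4 (9*x^4 + 24*x^3 + 4*x^2 - 16*x + 4) dx. Term by term:
    ∫_0^4 9*x^4 dx = 9216/5;  ∫_0^4 24*x^3 dx = 1536;  ∫_0^4 4*x^2 dx = 256/3;
    ∫_0^4 -16*x dx = -128;  ∫_0^4 4 dx = 16.
  Sum: 9216/5 + 1536 + 256/3 − 128 + 16 = 50288/15.
Adding: ||u||_{H^1}^2 = 28956/7 + 50288/15 = 786356/105.


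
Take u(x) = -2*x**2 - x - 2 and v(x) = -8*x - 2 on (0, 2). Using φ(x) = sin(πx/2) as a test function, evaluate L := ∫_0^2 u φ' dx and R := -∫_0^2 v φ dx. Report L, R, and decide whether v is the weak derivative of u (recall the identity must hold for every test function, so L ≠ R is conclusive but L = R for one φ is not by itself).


LHS = 20/π, RHS = 40/π. No, v is not the weak derivative of u.

u(x) = -2*x**2 - x - 2, classical derivative u'(x) = -4*x - 1.
φ(x) = sin(πx/2), so φ'(x) = π*cos(π*x/2)/2.
Note φ(0) = φ(2) = 0, so the boundary term u·φ vanishes.
LHS = ∫_0^2 u(x) φ'(x) dx = ∫_0^2 (-π*x^2*cos(π*x/2) - π*x*cos(π*x/2)/2 - π*cos(π*x/2)) dx. Term by term:
  ∫_0^2 -π*cos(π*x/2) dx = 0;  ∫_0^2 -π*x^2*cos(π*x/2) dx = 16/π;  ∫_0^2 -π*x*cos(π*x/2)/2 dx = 4/π.
Sum: 0 + 16/π + 4/π = 20/π.
So LHS = 20/π.
∫_0^2 v(x) φ(x) dx = ∫_0^2 (-8*x*sin(π*x/2) - 2*sin(π*x/2)) dx. Term by term:
  ∫_0^2 -2*sin(π*x/2) dx = -8/π;  ∫_0^2 -8*x*sin(π*x/2) dx = -32/π.
Sum: -8/π − 32/π = -40/π.
So RHS = -∫_0^2 v(x) φ(x) dx = 40/π.
LHS − RHS = -20/π ≠ 0, so the identity fails.
(For a valid weak derivative the identity must hold for EVERY test function, in particular this one. The failure shows v is NOT the weak derivative of u.)
Correct weak derivative would be u'(x) = -4*x - 1.


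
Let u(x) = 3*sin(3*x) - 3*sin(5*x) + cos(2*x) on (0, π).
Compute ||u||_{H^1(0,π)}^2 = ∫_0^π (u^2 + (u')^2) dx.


||u||_{H^1(0,π)}^2 = 152/7 + 329*π/2

u'(x) = -2*sin(2*x) + 9*cos(3*x) - 15*cos(5*x).
Expand u² and (u')² and integrate term by term on (0, π), using: for integers n ≥ 1, ∫_0^π sin²(nx) dx = ∫_0^π cos²(nx) dx = π/2; for n ≠ n', ∫_0^π sin(nx)sin(n'x) dx = ∫_0^π cos(nx)cos(n'x) dx = 0; and by product-to-sum, ∫_0^π sin(nx)cos(n'x) dx = ½∫_0^π [sin((n+n')x) + sin((n−n')x)] dx, which is 0 when n+n' is even and 2n/(n²−n'²) when n+n' is odd (it need not vanish on (0, π)).
  u² squared terms: (-3)²·∫sin(5x)² dx = 9·π/2 = 9*π/2;  (3)²·∫sin(3x)² dx = 9·π/2 = 9*π/2;  (1)²·∫cos(2x)² dx = 1·π/2 = π/2.
  u² cross terms: 2·(-3)·(3)·∫sin(5x)·sin(3x) dx = -18·(0) = 0;  2·(-3)·(1)·∫sin(5x)·cos(2x) dx = -6·(10/21) = -20/7;  2·(3)·(1)·∫sin(3x)·cos(2x) dx = 6·(6/5) = 36/5.
  So ∫_0^π u² dx = 9*π/2 + 9*π/2 + π/2 + 0 − 20/7 + 36/5 = 152/35 + 19*π/2.
  (u')² squared terms: (-15)²·∫cos(5x)² dx = 225·π/2 = 225*π/2;  (-2)²·∫sin(2x)² dx = 4·π/2 = 2*π;  (9)²·∫cos(3x)² dx = 81·π/2 = 81*π/2.
  (u')² cross terms: 2·(-15)·(-2)·∫cos(5x)·sin(2x) dx = 60·(-4/21) = -80/7;  2·(-15)·(9)·∫cos(5x)·cos(3x) dx = -270·(0) = 0;  2·(-2)·(9)·∫sin(2x)·cos(3x) dx = -36·(-4/5) = 144/5.
  So ∫_0^π (u')² dx = 225*π/2 + 2*π + 81*π/2 − 80/7 + 0 + 144/5 = 608/35 + 155*π.
||u||_{H^1}^2 = (152/35 + 19*π/2) + (608/35 + 155*π) = 152/7 + 329*π/2.


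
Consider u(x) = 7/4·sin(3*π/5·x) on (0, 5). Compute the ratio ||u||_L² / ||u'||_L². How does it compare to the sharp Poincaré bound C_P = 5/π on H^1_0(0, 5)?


||u||_L² / ||u'||_L² = 5/(3*π) < C_P = 5/π.

u(x) = 7/4·sin(3*π/5·x), so u'(x) = 21*π*cos(3*π*x/5)/20.
Writing u(x) = A·sin(kπx/L) with A = 7/4 and k = 3, use ∫_0^L sin²(kπx/L) dx = L/2 and ∫_0^L cos²(kπx/L) dx = L/2.
u² = 49/16·sin²(3*π/5·x) and (u')² = 441*π^2/400·cos²(3*π/5·x), and each of sin², cos² integrates to L/2 = 5/2 over (0, 5).
∫_0^5 u² dx = 245/32, so ||u||_L² = 7*sqrt(10)/8.
∫_0^5 (u')² dx = 441*π^2/160, so ||u'||_L² = 21*sqrt(10)*π/40.
Ratio ||u||_L² / ||u'||_L² = 5/(3*π).
Sharp Poincaré constant on H^1_0(0, 5) is C_P = L/π = 5/π, achieved by sin(π/5·x).
This is the k = 3 harmonic; the ratio L/(kπ) is strictly less than C_P = L/π, consistent with the sharp inequality ||u||_L² ≤ C_P ||u'||_L².


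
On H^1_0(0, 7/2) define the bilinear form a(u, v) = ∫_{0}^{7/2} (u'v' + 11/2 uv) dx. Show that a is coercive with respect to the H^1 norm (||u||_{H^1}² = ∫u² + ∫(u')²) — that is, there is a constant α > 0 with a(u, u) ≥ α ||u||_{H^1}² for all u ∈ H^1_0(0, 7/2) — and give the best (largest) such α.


α = 1

Coercivity of a(·,·) on H^1_0(0, 7/2) means a(u, u) ≥ α ||u||_{H^1}² for every u ∈ H^1_0.
The interval has length L = 7/2, and Poincaré/coercivity depend only on L. Here a(u, u) = ∫(u')² + (11/2)·∫u².
Here c = 11/2 ≥ 1, so a(u,u) = ∫(u')² + c∫u² ≥ ∫(u')² + ∫u² = ||u||_{H^1}², i.e. α = 1 works. No larger α is possible: a(u,u) ≥ α||u||_{H^1}² means (1−α)∫(u')² ≥ (α−c)∫u², and for the modes u_n = sin(nπ(x−x₀)/L) (x₀ the left endpoint) one has ∫u_n²/∫(u_n')² = (L/(nπ))² → 0, so a(u_n,u_n)/||u_n||_{H^1}² → 1. Hence the optimal constant is α = 1.
Therefore α = 1.


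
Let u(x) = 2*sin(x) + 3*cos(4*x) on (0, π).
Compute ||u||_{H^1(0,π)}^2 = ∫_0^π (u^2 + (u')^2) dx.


||u||_{H^1(0,π)}^2 = -136/5 + 161*π/2

u'(x) = -12*sin(4*x) + 2*cos(x).
Expand u² and (u')² and integrate term by term on (0, π), using: for integers n ≥ 1, ∫_0^π sin²(nx) dx = ∫_0^π cos²(nx) dx = π/2; for n ≠ n', ∫_0^π sin(nx)sin(n'x) dx = ∫_0^π cos(nx)cos(n'x) dx = 0; and by product-to-sum, ∫_0^π sin(nx)cos(n'x) dx = ½∫_0^π [sin((n+n')x) + sin((n−n')x)] dx, which is 0 when n+n' is even and 2n/(n²−n'²) when n+n' is odd (it need not vanish on (0, π)).
  u² squared terms: (2)²·∫sin(x)² dx = 4·π/2 = 2*π;  (3)²·∫cos(4x)² dx = 9·π/2 = 9*π/2.
  u² cross terms: 2·(2)·(3)·∫sin(x)·cos(4x) dx = 12·(-2/15) = -8/5.
  So ∫_0^π u² dx = 2*π + 9*π/2 − 8/5 = -8/5 + 13*π/2.
  (u')² squared terms: (-12)²·∫sin(4x)² dx = 144·π/2 = 72*π;  (2)²·∫cos(x)² dx = 4·π/2 = 2*π.
  (u')² cross terms: 2·(-12)·(2)·∫sin(4x)·cos(x) dx = -48·(8/15) = -128/5.
  So ∫_0^π (u')² dx = 72*π + 2*π − 128/5 = -128/5 + 74*π.
||u||_{H^1}^2 = (-8/5 + 13*π/2) + (-128/5 + 74*π) = -136/5 + 161*π/2.


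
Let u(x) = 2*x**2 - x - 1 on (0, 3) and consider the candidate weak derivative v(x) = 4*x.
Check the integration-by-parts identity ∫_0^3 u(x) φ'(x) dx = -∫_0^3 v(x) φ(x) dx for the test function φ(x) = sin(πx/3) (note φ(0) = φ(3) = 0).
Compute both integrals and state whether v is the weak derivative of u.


LHS = -30/π, RHS = -36/π. No, v is not the weak derivative of u.

u(x) = 2*x**2 - x - 1, classical derivative u'(x) = 4*x - 1.
φ(x) = sin(πx/3), so φ'(x) = π*cos(π*x/3)/3.
Note φ(0) = φ(3) = 0, so the boundary term u·φ vanishes.
LHS = ∫_0^3 u(x) φ'(x) dx = ∫_0^3 (2*π*x^2*cos(π*x/3)/3 - π*x*cos(π*x/3)/3 - π*cos(π*x/3)/3) dx. Term by term:
  ∫_0^3 -π*cos(π*x/3)/3 dx = 0;  ∫_0^3 -π*x*cos(π*x/3)/3 dx = 6/π;  ∫_0^3 2*π*x^2*cos(π*x/3)/3 dx = -36/π.
Sum: 0 + 6/π − 36/π = -30/π.
So LHS = -30/π.
∫_0^3 v(x) φ(x) dx = ∫_0^3 (4*x*sin(π*x/3)) dx. Term by term:
  ∫_0^3 4*x*sin(π*x/3) dx = 36/π.
So RHS = -∫_0^3 v(x) φ(x) dx = -36/π.
LHS − RHS = 6/π ≠ 0, so the identity fails.
(For a valid weak derivative the identity must hold for EVERY test function, in particular this one. The failure shows v is NOT the weak derivative of u.)
Correct weak derivative would be u'(x) = 4*x - 1.


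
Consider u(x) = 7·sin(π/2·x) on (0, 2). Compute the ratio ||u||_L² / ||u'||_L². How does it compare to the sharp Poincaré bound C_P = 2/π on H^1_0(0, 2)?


||u||_L² / ||u'||_L² = 2/π = C_P.

u(x) = 7·sin(π/2·x), so u'(x) = 7*π*cos(π*x/2)/2.
Writing u(x) = A·sin(kπx/L) with A = 7 and k = 1, use ∫_0^L sin²(kπx/L) dx = L/2 and ∫_0^L cos²(kπx/L) dx = L/2.
u² = 49·sin²(π/2·x) and (u')² = 49*π^2/4·cos²(π/2·x), and each of sin², cos² integrates to L/2 = 1 over (0, 2).
∫_0^2 u² dx = 49, so ||u||_L² = 7.
∫_0^2 (u')² dx = 49*π^2/4, so ||u'||_L² = 7*π/2.
Ratio ||u||_L² / ||u'||_L² = 2/π.
Sharp Poincaré constant on H^1_0(0, 2) is C_P = L/π = 2/π, achieved by sin(π/2·x).
This is the k = 1 eigenfunction (up to amplitude), so the ratio equals the sharp Poincaré constant exactly.


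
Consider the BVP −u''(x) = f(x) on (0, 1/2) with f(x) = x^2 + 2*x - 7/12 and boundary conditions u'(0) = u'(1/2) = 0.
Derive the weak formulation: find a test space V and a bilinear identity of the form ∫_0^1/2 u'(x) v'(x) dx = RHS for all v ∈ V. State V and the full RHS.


V = H^1(0, 1/2) (no boundary constraint on v; u is determined up to an additive constant); weak form: ∫_0^1/2 u'v' dx = ∫_0^1/2 (x^2 + 2*x - 7/12) v dx for all v ∈ V.

Multiply both sides by a test function v and integrate from 0 to 1/2:
  ∫_0^1/2 −u''(x) v(x) dx = ∫_0^1/2 f(x) v(x) dx.
Integrate the LHS by parts once:
  ∫_0^1/2 −u'' v dx = −[u'(x) v(x)]_0^1/2 + ∫_0^1/2 u'(x) v'(x) dx.
Thus ∫_0^1/2 u'(x) v'(x) dx = ∫_0^1/2 f(x) v(x) dx + [u'(x) v(x)]_0^1/2.
Choose V so that boundary terms are either known or forced to vanish.
u has homogeneous Neumann: u'(0) = u'(1/2) = 0. So [u' v]_0^1/2 = 0·v(1/2) − 0·v(0) = 0 for any v; take V = H^1(0, 1/2).
Weak formulation: find u (satisfying any essential BC) such that ∫_0^1/2 u'(x) v'(x) dx = ∫_0^1/2 f v dx for all v ∈ V (homogeneous Neumann, so boundary terms vanish).
Substituting f(x) = x^2 + 2*x - 7/12, the right-hand side is ∫_0^1/2 (x^2 + 2*x - 7/12) v dx.
Compatibility check (pure Neumann): taking v ≡ 1 ∈ V gives 0 = ∫_0^1/2 f dx + (0) − (0), i.e. ∫_0^1/2 f dx must equal u'(0) − u'(1/2) = 0. Indeed ∫_0^1/2 (x^2 + 2*x - 7/12) dx = 0, so the data are compatible. The solution is then unique only up to an additive constant (fix it e.g. by requiring ∫_0^1/2 u dx = 0).
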